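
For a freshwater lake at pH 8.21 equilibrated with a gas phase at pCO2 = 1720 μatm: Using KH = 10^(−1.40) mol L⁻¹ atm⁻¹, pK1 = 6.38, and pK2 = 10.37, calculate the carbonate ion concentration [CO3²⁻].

[CO3²⁻] = 0.0320 mmol/L

[CO2*] = KH · pCO2 = 10^(−1.40) × 1720×10^-6 = 6.847×10^-5 mol/L
α₀ = 1/(1 + K1/[H⁺] + K1K2/[H⁺]²) = 1/(1 + 10^+1.83 + 10^-0.33) = 0.01448
DIC = [CO2*]/α₀ = 6.847×10^-5 / 0.01448 = 4.730 mmol/L
[CO3²⁻] = α₂·DIC; α₂ = 0.006771, so [CO3²⁻] = 0.006771 × 4.730 = 0.0320 mmol/L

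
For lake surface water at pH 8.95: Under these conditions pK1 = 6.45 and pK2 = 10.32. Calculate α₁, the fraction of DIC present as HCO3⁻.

α₁ = 0.956

α₁ = 1 / (1 + [H⁺]/K1 + K2/[H⁺]) = 1 / (1 + 10^-2.50 + 10^-1.37)
   = 1 / (1 + 0.0031623 + 0.042658) = 1/1.0458 = 0.9562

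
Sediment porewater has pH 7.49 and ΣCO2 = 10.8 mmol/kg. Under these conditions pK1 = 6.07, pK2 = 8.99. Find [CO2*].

[CO2*] = 0.384 mmol/kg

α₀ = 1 / (1 + K1/[H⁺] + K1K2/[H⁺]²) = 1 / (1 + 10^+1.42 + 10^-0.08)
   = 1 / (1 + 26.303 + 0.83176) = 1/28.134 = 0.03554
[CO2*] = α₀ × DIC = 0.03554 × 10.8 = 0.384 mmol/kg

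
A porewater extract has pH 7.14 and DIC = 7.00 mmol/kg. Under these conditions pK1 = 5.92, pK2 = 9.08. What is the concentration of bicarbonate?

[HCO3⁻] = 6.53 mmol/kg

α₁ = 1 / (1 + [H⁺]/K1 + K2/[H⁺]) = 1 / (1 + 10^-1.22 + 10^-1.94)
   = 1 / (1 + 0.060256 + 0.011482) = 1/1.0717 = 0.9331
[HCO3⁻] = α₁ × DIC = 0.9331 × 7.00 = 6.53 mmol/kg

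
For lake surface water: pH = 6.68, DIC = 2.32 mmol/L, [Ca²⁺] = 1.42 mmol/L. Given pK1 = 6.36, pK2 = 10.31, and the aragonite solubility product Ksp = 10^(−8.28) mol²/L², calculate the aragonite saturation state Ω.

α₂ = 1 / (1 + [H⁺]/K2 + [H⁺]²/(K1K2)) = 1 / (1 + 10^+3.63 + 10^+3.31)
   = 1 / (1 + 4265.8 + 2041.7) = 1/6308.5 = 0.0001585
[CO3²⁻] = α₂ × DIC = 0.0001585 × 2.32 = 0.0003678 mmol/L = 0.3678 μmol/L
Ksp = 10^(−8.28) = 5.248×10^-9
Ω = [Ca²⁺][CO3²⁻]/Ksp = (1.42×10^-3)(3.678×10^-7) / 5.248×10^-9 = 0.0995

Ω = 0.0995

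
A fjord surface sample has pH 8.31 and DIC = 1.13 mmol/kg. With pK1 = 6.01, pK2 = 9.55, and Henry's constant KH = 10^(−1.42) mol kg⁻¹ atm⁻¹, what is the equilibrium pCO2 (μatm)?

α₀ = 1 / (1 + K1/[H⁺] + K1K2/[H⁺]²) = 1 / (1 + 10^+2.30 + 10^+1.06)
   = 1 / (1 + 199.53 + 11.482) = 1/212.01 = 0.004717
[CO2*] = α₀ × DIC = 0.004717 × 1.13 = 0.005330 mmol/kg = 5.330 μmol/kg
pCO2 = [CO2*]/KH = 5.330×10^-6 / 3.802×10^-2 = 140 μatm

pCO2 = 140 μatm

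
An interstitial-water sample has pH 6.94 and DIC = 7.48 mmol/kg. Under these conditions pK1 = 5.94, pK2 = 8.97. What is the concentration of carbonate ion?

α₂ = 1 / (1 + [H⁺]/K2 + [H⁺]²/(K1K2)) = 1 / (1 + 10^+2.03 + 10^+1.03)
   = 1 / (1 + 107.15 + 10.715) = 1/118.87 = 0.008413
[CO3²⁻] = α₂ × DIC = 0.008413 × 7.48 = 0.0629 mmol/kg

[CO3²⁻] = 0.0629 mmol/kg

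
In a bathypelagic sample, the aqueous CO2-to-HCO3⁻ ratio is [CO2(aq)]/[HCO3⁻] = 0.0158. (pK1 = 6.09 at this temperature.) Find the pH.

From K1 = [H⁺][HCO3⁻]/[CO2(aq)]:  pH = pK1 − log₁₀([CO2(aq)]/[HCO3⁻])
log₁₀(0.0158) = -1.801
pH = 6.09 − (-1.801) = 7.89

pH = 7.89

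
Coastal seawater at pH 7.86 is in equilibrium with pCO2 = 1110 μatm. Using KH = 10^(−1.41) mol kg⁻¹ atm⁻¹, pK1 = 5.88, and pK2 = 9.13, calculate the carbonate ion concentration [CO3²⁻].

[CO2*] = KH · pCO2 = 10^(−1.41) × 1110×10^-6 = 4.318×10^-5 mol/kg
α₀ = 1/(1 + K1/[H⁺] + K1K2/[H⁺]²) = 1/(1 + 10^+1.98 + 10^+0.71) = 0.009840
DIC = [CO2*]/α₀ = 4.318×10^-5 / 0.009840 = 4.389 mmol/kg
[CO3²⁻] = α₂·DIC; α₂ = 0.05046, so [CO3²⁻] = 0.05046 × 4.389 = 0.221 mmol/kg

[CO3²⁻] = 0.221 mmol/kg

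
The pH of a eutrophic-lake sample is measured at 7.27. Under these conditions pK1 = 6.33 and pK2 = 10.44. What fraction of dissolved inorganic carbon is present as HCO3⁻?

α₁ = 1 / (1 + [H⁺]/K1 + K2/[H⁺]) = 1 / (1 + 10^-0.94 + 10^-3.17)
   = 1 / (1 + 0.11482 + 0.00067608) = 1/1.1155 = 0.8965

α₁ = 0.896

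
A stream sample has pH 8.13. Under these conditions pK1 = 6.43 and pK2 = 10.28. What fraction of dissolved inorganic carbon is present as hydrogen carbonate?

α₁ = 0.974

α₁ = 1 / (1 + [H⁺]/K1 + K2/[H⁺]) = 1 / (1 + 10^-1.70 + 10^-2.15)
   = 1 / (1 + 0.019953 + 0.0070795) = 1/1.0270 = 0.9737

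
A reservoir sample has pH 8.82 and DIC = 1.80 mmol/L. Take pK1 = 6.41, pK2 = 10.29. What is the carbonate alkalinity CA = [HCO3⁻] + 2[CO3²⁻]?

CA = 1.85 mmol/L

CA = [HCO3⁻] + 2[CO3²⁻] = (α₁ + 2α₂)·DIC
At pH 8.82: [H⁺]/K1 = 10^-2.41 = 0.0038905, K2/[H⁺] = 10^-1.47 = 0.033884
α₁ = 1/(1 + 0.0038905 + 0.033884) = 1/1.0378 = 0.9636; α₂ = α₁·K2/[H⁺] = 0.03265
α₁ + 2α₂ = 1.0289
CA = 1.0289 × 1.80 = 1.85 mmol/L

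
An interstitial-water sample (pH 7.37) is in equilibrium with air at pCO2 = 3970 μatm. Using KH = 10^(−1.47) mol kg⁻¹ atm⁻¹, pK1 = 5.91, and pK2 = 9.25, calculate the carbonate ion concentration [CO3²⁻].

[CO3²⁻] = 0.0511 mmol/kg

[CO2*] = KH · pCO2 = 10^(−1.47) × 3970×10^-6 = 1.345×10^-4 mol/kg
α₀ = 1/(1 + K1/[H⁺] + K1K2/[H⁺]²) = 1/(1 + 10^+1.46 + 10^-0.42) = 0.03309
DIC = [CO2*]/α₀ = 1.345×10^-4 / 0.03309 = 4.065 mmol/kg
[CO3²⁻] = α₂·DIC; α₂ = 0.01258, so [CO3²⁻] = 0.01258 × 4.065 = 0.0511 mmol/kg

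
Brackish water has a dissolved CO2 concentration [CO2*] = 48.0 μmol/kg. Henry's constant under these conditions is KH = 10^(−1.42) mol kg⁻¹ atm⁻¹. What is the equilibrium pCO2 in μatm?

pCO2 = 1260 μatm

KH = 10^(−1.42) = 3.802×10^-2 mol kg⁻¹ atm⁻¹
pCO2 = [CO2*]/KH = 48.0×10^-6 / 3.802×10^-2 = 1.26×10^-3 atm = 1260 μatm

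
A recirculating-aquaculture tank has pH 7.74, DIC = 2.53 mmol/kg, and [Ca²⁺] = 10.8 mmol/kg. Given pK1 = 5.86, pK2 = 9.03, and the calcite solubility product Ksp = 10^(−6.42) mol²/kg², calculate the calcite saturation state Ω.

Ω = 3.46

α₂ = 1 / (1 + [H⁺]/K2 + [H⁺]²/(K1K2)) = 1 / (1 + 10^+1.29 + 10^-0.59)
   = 1 / (1 + 19.498 + 0.25704) = 1/20.755 = 0.04818
[CO3²⁻] = α₂ × DIC = 0.04818 × 2.53 = 0.1219 mmol/kg
Ksp = 10^(−6.42) = 3.802×10^-7
Ω = [Ca²⁺][CO3²⁻]/Ksp = (10.8×10^-3)(1.219×10^-4) / 3.802×10^-7 = 3.46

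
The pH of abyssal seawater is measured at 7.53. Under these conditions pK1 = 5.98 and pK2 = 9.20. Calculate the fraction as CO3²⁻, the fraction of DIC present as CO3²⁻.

α₂ = 1 / (1 + [H⁺]/K2 + [H⁺]²/(K1K2)) = 1 / (1 + 10^+1.67 + 10^+0.12)
   = 1 / (1 + 46.774 + 1.3183) = 1/49.092 = 0.02037

α₂ = 0.0204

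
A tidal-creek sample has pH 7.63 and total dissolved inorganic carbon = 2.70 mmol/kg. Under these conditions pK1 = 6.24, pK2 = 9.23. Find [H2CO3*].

[CO2*] = 0.103 mmol/kg

α₀ = 1 / (1 + K1/[H⁺] + K1K2/[H⁺]²) = 1 / (1 + 10^+1.39 + 10^-0.21)
   = 1 / (1 + 24.547 + 0.61660) = 1/26.164 = 0.03822
[CO2*] = α₀ × DIC = 0.03822 × 2.70 = 0.103 mmol/kg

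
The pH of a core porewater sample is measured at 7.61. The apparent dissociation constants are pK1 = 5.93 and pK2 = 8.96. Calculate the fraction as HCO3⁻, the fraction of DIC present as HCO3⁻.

α₁ = 1 / (1 + [H⁺]/K1 + K2/[H⁺]) = 1 / (1 + 10^-1.68 + 10^-1.35)
   = 1 / (1 + 0.020893 + 0.044668) = 1/1.0656 = 0.9385

α₁ = 0.938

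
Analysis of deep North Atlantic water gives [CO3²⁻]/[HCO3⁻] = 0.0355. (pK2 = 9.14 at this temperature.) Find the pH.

pH = 7.69

From K2 = [H⁺][CO3²⁻]/[HCO3⁻]:  pH = pK2 + log₁₀([CO3²⁻]/[HCO3⁻])
log₁₀(0.0355) = -1.450
pH = 9.14 + (-1.450) = 7.69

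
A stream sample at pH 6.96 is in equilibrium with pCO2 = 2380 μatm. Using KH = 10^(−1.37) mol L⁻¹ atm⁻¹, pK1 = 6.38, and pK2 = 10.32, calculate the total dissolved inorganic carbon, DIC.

[CO2*] = KH · pCO2 = 10^(−1.37) × 2380×10^-6 = 1.015×10^-4 mol/L
α₀ = 1/(1 + K1/[H⁺] + K1K2/[H⁺]²) = 1/(1 + 10^+0.58 + 10^-2.78) = 0.2082
DIC = [CO2*]/α₀ = 1.015×10^-4 / 0.2082 = 0.488 mmol/L

DIC = 0.488 mmol/L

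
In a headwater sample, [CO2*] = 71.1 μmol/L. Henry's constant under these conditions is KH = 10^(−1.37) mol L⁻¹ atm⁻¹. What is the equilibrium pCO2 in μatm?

KH = 10^(−1.37) = 4.266×10^-2 mol L⁻¹ atm⁻¹
pCO2 = [CO2*]/KH = 71.1×10^-6 / 4.266×10^-2 = 1.67×10^-3 atm = 1670 μatm

pCO2 = 1670 μatm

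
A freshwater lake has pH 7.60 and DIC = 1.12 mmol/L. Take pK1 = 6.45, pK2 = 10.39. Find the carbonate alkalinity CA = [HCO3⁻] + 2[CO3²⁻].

CA = 1.05 mmol/L

CA = [HCO3⁻] + 2[CO3²⁻] = (α₁ + 2α₂)·DIC
At pH 7.60: [H⁺]/K1 = 10^-1.15 = 0.070795, K2/[H⁺] = 10^-2.79 = 0.0016218
α₁ = 1/(1 + 0.070795 + 0.0016218) = 1/1.0724 = 0.9325; α₂ = α₁·K2/[H⁺] = 0.001512
α₁ + 2α₂ = 0.9355
CA = 0.9355 × 1.12 = 1.05 mmol/L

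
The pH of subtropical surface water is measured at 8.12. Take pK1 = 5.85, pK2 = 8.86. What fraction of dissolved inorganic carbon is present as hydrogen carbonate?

α₁ = 1 / (1 + [H⁺]/K1 + K2/[H⁺]) = 1 / (1 + 10^-2.27 + 10^-0.74)
   = 1 / (1 + 0.0053703 + 0.18197) = 1/1.1873 = 0.8422

α₁ = 0.842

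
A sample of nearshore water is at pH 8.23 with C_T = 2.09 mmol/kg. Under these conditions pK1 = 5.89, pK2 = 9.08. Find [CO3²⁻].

α₂ = 1 / (1 + [H⁺]/K2 + [H⁺]²/(K1K2)) = 1 / (1 + 10^+0.85 + 10^-1.49)
   = 1 / (1 + 7.0795 + 0.032359) = 1/8.1118 = 0.1233
[CO3²⁻] = α₂ × DIC = 0.1233 × 2.09 = 0.258 mmol/kg

[CO3²⁻] = 0.258 mmol/kg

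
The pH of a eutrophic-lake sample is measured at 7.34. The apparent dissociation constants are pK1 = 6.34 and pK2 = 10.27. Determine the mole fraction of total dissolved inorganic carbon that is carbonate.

α₂ = 0.00107

α₂ = 1 / (1 + [H⁺]/K2 + [H⁺]²/(K1K2)) = 1 / (1 + 10^+2.93 + 10^+1.93)
   = 1 / (1 + 851.14 + 85.114) = 1/937.25 = 0.001067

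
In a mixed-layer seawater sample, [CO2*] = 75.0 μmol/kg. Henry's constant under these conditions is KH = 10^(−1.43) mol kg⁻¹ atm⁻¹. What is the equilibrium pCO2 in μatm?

KH = 10^(−1.43) = 3.715×10^-2 mol kg⁻¹ atm⁻¹
pCO2 = [CO2*]/KH = 75.0×10^-6 / 3.715×10^-2 = 2.02×10^-3 atm = 2020 μatm

pCO2 = 2020 μatm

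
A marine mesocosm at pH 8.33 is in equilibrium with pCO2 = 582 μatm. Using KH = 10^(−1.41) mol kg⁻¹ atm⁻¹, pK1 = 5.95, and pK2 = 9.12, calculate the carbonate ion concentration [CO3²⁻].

[CO2*] = KH · pCO2 = 10^(−1.41) × 582×10^-6 = 2.264×10^-5 mol/kg
α₀ = 1/(1 + K1/[H⁺] + K1K2/[H⁺]²) = 1/(1 + 10^+2.38 + 10^+1.59) = 0.003574
DIC = [CO2*]/α₀ = 2.264×10^-5 / 0.003574 = 6.335 mmol/kg
[CO3²⁻] = α₂·DIC; α₂ = 0.1391, so [CO3²⁻] = 0.1391 × 6.335 = 0.881 mmol/kg

[CO3²⁻] = 0.881 mmol/kg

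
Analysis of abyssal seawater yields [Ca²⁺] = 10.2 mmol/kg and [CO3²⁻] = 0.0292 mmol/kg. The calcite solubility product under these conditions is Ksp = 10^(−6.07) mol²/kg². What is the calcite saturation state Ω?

Ksp = 10^(−6.07) = 8.511×10^-7
Ω = [Ca²⁺][CO3²⁻]/Ksp = (10.2×10^-3)(0.0292×10^-3) / 8.511×10^-7 = 0.350

Ω = 0.350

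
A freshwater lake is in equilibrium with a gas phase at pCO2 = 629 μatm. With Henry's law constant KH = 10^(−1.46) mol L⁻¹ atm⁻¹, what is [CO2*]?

[CO2*] = 21.8 μmol/L

KH = 10^(−1.46) = 3.467×10^-2 mol L⁻¹ atm⁻¹
[CO2*] = KH · pCO2 = 3.467×10^-2 × 629×10^-6 atm = 2.18×10^-5 mol/L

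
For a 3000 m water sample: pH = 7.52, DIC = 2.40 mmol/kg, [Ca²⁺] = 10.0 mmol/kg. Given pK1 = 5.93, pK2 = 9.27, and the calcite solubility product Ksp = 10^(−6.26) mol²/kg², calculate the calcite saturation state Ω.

Ω = 0.744

α₂ = 1 / (1 + [H⁺]/K2 + [H⁺]²/(K1K2)) = 1 / (1 + 10^+1.75 + 10^+0.16)
   = 1 / (1 + 56.234 + 1.4454) = 1/58.680 = 0.01704
[CO3²⁻] = α₂ × DIC = 0.01704 × 2.40 = 0.04090 mmol/kg
Ksp = 10^(−6.26) = 5.495×10^-7
Ω = [Ca²⁺][CO3²⁻]/Ksp = (10.0×10^-3)(4.090×10^-5) / 5.495×10^-7 = 0.744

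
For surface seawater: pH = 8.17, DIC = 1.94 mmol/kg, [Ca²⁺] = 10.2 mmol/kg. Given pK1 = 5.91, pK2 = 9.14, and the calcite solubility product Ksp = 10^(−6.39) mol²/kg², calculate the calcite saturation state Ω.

α₂ = 1 / (1 + [H⁺]/K2 + [H⁺]²/(K1K2)) = 1 / (1 + 10^+0.97 + 10^-1.29)
   = 1 / (1 + 9.3325 + 0.051286) = 1/10.384 = 0.09630
[CO3²⁻] = α₂ × DIC = 0.09630 × 1.94 = 0.1868 mmol/kg
Ksp = 10^(−6.39) = 4.074×10^-7
Ω = [Ca²⁺][CO3²⁻]/Ksp = (10.2×10^-3)(1.868×10^-4) / 4.074×10^-7 = 4.68

Ω = 4.68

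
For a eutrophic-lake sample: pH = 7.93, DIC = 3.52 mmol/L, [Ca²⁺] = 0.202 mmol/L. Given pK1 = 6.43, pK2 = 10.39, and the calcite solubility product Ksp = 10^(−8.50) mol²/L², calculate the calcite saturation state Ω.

Ω = 0.753

α₂ = 1 / (1 + [H⁺]/K2 + [H⁺]²/(K1K2)) = 1 / (1 + 10^+2.46 + 10^+0.96)
   = 1 / (1 + 288.40 + 9.1201) = 1/298.52 = 0.003350
[CO3²⁻] = α₂ × DIC = 0.003350 × 3.52 = 0.01179 mmol/L = 11.79 μmol/L
Ksp = 10^(−8.50) = 3.162×10^-9
Ω = [Ca²⁺][CO3²⁻]/Ksp = (0.202×10^-3)(1.179×10^-5) / 3.162×10^-9 = 0.753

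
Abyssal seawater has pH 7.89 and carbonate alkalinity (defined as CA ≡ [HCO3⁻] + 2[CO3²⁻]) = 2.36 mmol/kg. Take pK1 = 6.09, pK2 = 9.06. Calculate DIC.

DIC = 2.25 mmol/kg

CA = [HCO3⁻] + 2[CO3²⁻] = (α₁ + 2α₂)·DIC
At pH 7.89: [H⁺]/K1 = 10^-1.80 = 0.015849, K2/[H⁺] = 10^-1.17 = 0.067608
α₁ = 1/(1 + 0.015849 + 0.067608) = 1/1.0835 = 0.9230; α₂ = α₁·K2/[H⁺] = 0.06240
α₁ + 2α₂ = 1.0478
DIC = CA / (α₁ + 2α₂) = 2.36 / 1.0478 = 2.25 mmol/kg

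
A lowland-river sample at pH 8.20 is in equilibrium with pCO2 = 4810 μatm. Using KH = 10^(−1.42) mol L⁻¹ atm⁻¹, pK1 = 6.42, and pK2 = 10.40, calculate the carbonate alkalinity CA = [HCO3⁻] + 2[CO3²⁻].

CA = 11.2 mmol/L

[CO2*] = KH · pCO2 = 10^(−1.42) × 4810×10^-6 = 1.829×10^-4 mol/L
α₀ = 1/(1 + K1/[H⁺] + K1K2/[H⁺]²) = 1/(1 + 10^+1.78 + 10^-0.42) = 0.01622
DIC = [CO2*]/α₀ = 1.829×10^-4 / 0.01622 = 11.27 mmol/L
CA = (α₁ + 2α₂)·DIC = (0.9776 + 2×0.006168) × 11.27 = 11.2 mmol/L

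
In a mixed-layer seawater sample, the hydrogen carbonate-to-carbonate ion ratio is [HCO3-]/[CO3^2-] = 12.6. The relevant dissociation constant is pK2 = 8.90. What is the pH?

From K2 = [H⁺][CO3^2-]/[HCO3-]:  pH = pK2 − log₁₀([HCO3-]/[CO3^2-])
log₁₀(12.6) = +1.100
pH = 8.90 − (+1.100) = 7.80

pH = 7.80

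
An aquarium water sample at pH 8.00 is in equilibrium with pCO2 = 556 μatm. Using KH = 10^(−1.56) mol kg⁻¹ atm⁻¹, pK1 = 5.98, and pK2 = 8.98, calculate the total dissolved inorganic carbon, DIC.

DIC = 1.79 mmol/kg

[CO2*] = KH · pCO2 = 10^(−1.56) × 556×10^-6 = 1.531×10^-5 mol/kg
α₀ = 1/(1 + K1/[H⁺] + K1K2/[H⁺]²) = 1/(1 + 10^+2.02 + 10^+1.04) = 0.008571
DIC = [CO2*]/α₀ = 1.531×10^-5 / 0.008571 = 1.79 mmol/kg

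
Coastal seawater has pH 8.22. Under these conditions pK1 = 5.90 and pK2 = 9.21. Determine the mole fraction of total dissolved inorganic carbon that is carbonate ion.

α₂ = 1 / (1 + [H⁺]/K2 + [H⁺]²/(K1K2)) = 1 / (1 + 10^+0.99 + 10^-1.33)
   = 1 / (1 + 9.7724 + 0.046774) = 1/10.819 = 0.09243

α₂ = 0.0924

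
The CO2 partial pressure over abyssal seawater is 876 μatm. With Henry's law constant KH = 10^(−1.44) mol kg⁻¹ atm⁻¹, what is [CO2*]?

[CO2*] = 31.8 μmol/kg

KH = 10^(−1.44) = 3.631×10^-2 mol kg⁻¹ atm⁻¹
[CO2*] = KH · pCO2 = 3.631×10^-2 × 876×10^-6 atm = 3.18×10^-5 mol/kg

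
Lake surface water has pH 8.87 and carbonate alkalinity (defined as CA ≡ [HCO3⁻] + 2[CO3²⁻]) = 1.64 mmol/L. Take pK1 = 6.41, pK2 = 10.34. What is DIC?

DIC = 1.59 mmol/L

CA = [HCO3⁻] + 2[CO3²⁻] = (α₁ + 2α₂)·DIC
At pH 8.87: [H⁺]/K1 = 10^-2.46 = 0.0034674, K2/[H⁺] = 10^-1.47 = 0.033884
α₁ = 1/(1 + 0.0034674 + 0.033884) = 1/1.0374 = 0.9640; α₂ = α₁·K2/[H⁺] = 0.03266
α₁ + 2α₂ = 1.0293
DIC = CA / (α₁ + 2α₂) = 1.64 / 1.0293 = 1.59 mmol/L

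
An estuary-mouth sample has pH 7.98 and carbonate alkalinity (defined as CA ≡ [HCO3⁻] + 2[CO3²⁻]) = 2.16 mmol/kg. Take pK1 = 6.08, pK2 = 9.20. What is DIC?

CA = [HCO3⁻] + 2[CO3²⁻] = (α₁ + 2α₂)·DIC
At pH 7.98: [H⁺]/K1 = 10^-1.90 = 0.012589, K2/[H⁺] = 10^-1.22 = 0.060256
α₁ = 1/(1 + 0.012589 + 0.060256) = 1/1.0728 = 0.9321; α₂ = α₁·K2/[H⁺] = 0.05616
α₁ + 2α₂ = 1.0444
DIC = CA / (α₁ + 2α₂) = 2.16 / 1.0444 = 2.07 mmol/kg

DIC = 2.07 mmol/kg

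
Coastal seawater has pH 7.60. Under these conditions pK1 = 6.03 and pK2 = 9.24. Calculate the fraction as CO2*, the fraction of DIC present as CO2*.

α₀ = 0.0256

α₀ = 1 / (1 + K1/[H⁺] + K1K2/[H⁺]²) = 1 / (1 + 10^+1.57 + 10^-0.07)
   = 1 / (1 + 37.154 + 0.85114) = 1/39.005 = 0.02564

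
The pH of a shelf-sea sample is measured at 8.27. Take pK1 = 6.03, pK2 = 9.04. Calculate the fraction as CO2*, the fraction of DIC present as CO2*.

α₀ = 0.00489

α₀ = 1 / (1 + K1/[H⁺] + K1K2/[H⁺]²) = 1 / (1 + 10^+2.24 + 10^+1.47)
   = 1 / (1 + 173.78 + 29.512) = 1/204.29 = 0.004895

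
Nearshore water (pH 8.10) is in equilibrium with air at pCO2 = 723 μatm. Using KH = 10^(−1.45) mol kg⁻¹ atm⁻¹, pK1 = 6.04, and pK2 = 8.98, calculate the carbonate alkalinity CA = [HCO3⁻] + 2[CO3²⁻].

[CO2*] = KH · pCO2 = 10^(−1.45) × 723×10^-6 = 2.565×10^-5 mol/kg
α₀ = 1/(1 + K1/[H⁺] + K1K2/[H⁺]²) = 1/(1 + 10^+2.06 + 10^+1.18) = 0.007636
DIC = [CO2*]/α₀ = 2.565×10^-5 / 0.007636 = 3.359 mmol/kg
CA = (α₁ + 2α₂)·DIC = (0.8768 + 2×0.1156) × 3.359 = 3.72 mmol/kg

CA = 3.72 mmol/kg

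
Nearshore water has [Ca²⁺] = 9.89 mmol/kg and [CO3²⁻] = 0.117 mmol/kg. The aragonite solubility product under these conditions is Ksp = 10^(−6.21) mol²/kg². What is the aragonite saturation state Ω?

Ω = 1.88

Ksp = 10^(−6.21) = 6.166×10^-7
Ω = [Ca²⁺][CO3²⁻]/Ksp = (9.89×10^-3)(0.117×10^-3) / 6.166×10^-7 = 1.88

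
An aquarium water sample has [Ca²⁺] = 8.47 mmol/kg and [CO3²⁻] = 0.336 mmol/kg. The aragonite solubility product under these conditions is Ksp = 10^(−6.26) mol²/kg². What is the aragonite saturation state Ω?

Ω = 5.18

Ksp = 10^(−6.26) = 5.495×10^-7
Ω = [Ca²⁺][CO3²⁻]/Ksp = (8.47×10^-3)(0.336×10^-3) / 5.495×10^-7 = 5.18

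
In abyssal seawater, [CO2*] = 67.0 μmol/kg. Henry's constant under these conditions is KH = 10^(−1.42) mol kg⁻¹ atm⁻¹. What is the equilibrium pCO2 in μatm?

pCO2 = 1760 μatm

KH = 10^(−1.42) = 3.802×10^-2 mol kg⁻¹ atm⁻¹
pCO2 = [CO2*]/KH = 67.0×10^-6 / 3.802×10^-2 = 1.76×10^-3 atm = 1760 μatm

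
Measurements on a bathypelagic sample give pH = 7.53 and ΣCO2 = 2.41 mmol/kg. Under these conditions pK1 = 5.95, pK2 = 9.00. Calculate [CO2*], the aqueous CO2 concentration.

[CO2*] = 0.0598 mmol/kg

α₀ = 1 / (1 + K1/[H⁺] + K1K2/[H⁺]²) = 1 / (1 + 10^+1.58 + 10^+0.11)
   = 1 / (1 + 38.019 + 1.2882) = 1/40.307 = 0.02481
[CO2*] = α₀ × DIC = 0.02481 × 2.41 = 0.0598 mmol/kg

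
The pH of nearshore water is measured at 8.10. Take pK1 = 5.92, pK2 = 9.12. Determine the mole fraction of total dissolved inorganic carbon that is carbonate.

α₂ = 1 / (1 + [H⁺]/K2 + [H⁺]²/(K1K2)) = 1 / (1 + 10^+1.02 + 10^-1.16)
   = 1 / (1 + 10.471 + 0.069183) = 1/11.540 = 0.08665

α₂ = 0.0867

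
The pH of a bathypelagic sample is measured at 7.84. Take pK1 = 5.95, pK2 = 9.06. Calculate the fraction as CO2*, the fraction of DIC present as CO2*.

α₀ = 1 / (1 + K1/[H⁺] + K1K2/[H⁺]²) = 1 / (1 + 10^+1.89 + 10^+0.67)
   = 1 / (1 + 77.625 + 4.6774) = 1/83.302 = 0.01200

α₀ = 0.0120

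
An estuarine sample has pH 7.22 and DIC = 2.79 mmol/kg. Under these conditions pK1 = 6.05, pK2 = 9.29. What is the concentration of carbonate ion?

α₂ = 1 / (1 + [H⁺]/K2 + [H⁺]²/(K1K2)) = 1 / (1 + 10^+2.07 + 10^+0.90)
   = 1 / (1 + 117.49 + 7.9433) = 1/126.43 = 0.007909
[CO3²⁻] = α₂ × DIC = 0.007909 × 2.79 = 0.0221 mmol/kg

[CO3²⁻] = 0.0221 mmol/kg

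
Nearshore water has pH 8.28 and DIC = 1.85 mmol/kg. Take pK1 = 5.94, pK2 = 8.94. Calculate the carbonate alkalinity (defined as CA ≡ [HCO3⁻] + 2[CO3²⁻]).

CA = 2.17 mmol/kg

CA = [HCO3⁻] + 2[CO3²⁻] = (α₁ + 2α₂)·DIC
At pH 8.28: [H⁺]/K1 = 10^-2.34 = 0.0045709, K2/[H⁺] = 10^-0.66 = 0.21878
α₁ = 1/(1 + 0.0045709 + 0.21878) = 1/1.2233 = 0.8174; α₂ = α₁·K2/[H⁺] = 0.1788
α₁ + 2α₂ = 1.1751
CA = 1.1751 × 1.85 = 2.17 mmol/kg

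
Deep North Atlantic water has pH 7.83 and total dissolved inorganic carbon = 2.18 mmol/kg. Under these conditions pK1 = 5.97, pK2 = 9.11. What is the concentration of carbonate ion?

[CO3²⁻] = 0.107 mmol/kg

α₂ = 1 / (1 + [H⁺]/K2 + [H⁺]²/(K1K2)) = 1 / (1 + 10^+1.28 + 10^-0.58)
   = 1 / (1 + 19.055 + 0.26303) = 1/20.318 = 0.04922
[CO3²⁻] = α₂ × DIC = 0.04922 × 2.18 = 0.107 mmol/kg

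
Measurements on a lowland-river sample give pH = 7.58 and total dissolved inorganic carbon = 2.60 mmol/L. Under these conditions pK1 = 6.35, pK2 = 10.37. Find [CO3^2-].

[CO3²⁻] = 3.98 μmol/L

α₂ = 1 / (1 + [H⁺]/K2 + [H⁺]²/(K1K2)) = 1 / (1 + 10^+2.79 + 10^+1.56)
   = 1 / (1 + 616.60 + 36.308) = 1/653.90 = 0.001529
[CO3²⁻] = α₂ × DIC = 0.001529 × 2.60 = 0.00398 mmol/L = 3.98 μmol/L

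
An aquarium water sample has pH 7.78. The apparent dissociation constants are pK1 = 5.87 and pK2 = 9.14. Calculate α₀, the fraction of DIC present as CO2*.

α₀ = 0.0117

α₀ = 1 / (1 + K1/[H⁺] + K1K2/[H⁺]²) = 1 / (1 + 10^+1.91 + 10^+0.55)
   = 1 / (1 + 81.283 + 3.5481) = 1/85.831 = 0.01165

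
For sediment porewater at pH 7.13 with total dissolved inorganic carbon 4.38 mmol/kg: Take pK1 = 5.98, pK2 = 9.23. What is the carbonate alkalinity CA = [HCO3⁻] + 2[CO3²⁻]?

CA = [HCO3⁻] + 2[CO3²⁻] = (α₁ + 2α₂)·DIC
At pH 7.13: [H⁺]/K1 = 10^-1.15 = 0.070795, K2/[H⁺] = 10^-2.10 = 0.0079433
α₁ = 1/(1 + 0.070795 + 0.0079433) = 1/1.0787 = 0.9270; α₂ = α₁·K2/[H⁺] = 0.007363
α₁ + 2α₂ = 0.9417
CA = 0.9417 × 4.38 = 4.12 mmol/kg

CA = 4.12 mmol/kg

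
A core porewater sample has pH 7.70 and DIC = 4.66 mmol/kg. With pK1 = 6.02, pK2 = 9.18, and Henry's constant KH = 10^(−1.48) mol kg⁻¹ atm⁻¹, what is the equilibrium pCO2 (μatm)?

pCO2 = 2790 μatm

α₀ = 1 / (1 + K1/[H⁺] + K1K2/[H⁺]²) = 1 / (1 + 10^+1.68 + 10^+0.20)
   = 1 / (1 + 47.863 + 1.5849) = 1/50.448 = 0.01982
[CO2*] = α₀ × DIC = 0.01982 × 4.66 = 0.09237 mmol/kg
pCO2 = [CO2*]/KH = 9.237×10^-5 / 3.311×10^-2 = 2790 μatm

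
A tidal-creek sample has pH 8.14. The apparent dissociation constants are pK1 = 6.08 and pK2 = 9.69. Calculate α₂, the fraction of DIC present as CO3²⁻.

α₂ = 1 / (1 + [H⁺]/K2 + [H⁺]²/(K1K2)) = 1 / (1 + 10^+1.55 + 10^-0.51)
   = 1 / (1 + 35.481 + 0.30903) = 1/36.790 = 0.02718

α₂ = 0.0272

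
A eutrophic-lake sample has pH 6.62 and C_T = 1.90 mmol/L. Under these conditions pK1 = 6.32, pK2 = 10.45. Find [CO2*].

[CO2*] = 0.634 mmol/L

α₀ = 1 / (1 + K1/[H⁺] + K1K2/[H⁺]²) = 1 / (1 + 10^+0.30 + 10^-3.53)
   = 1 / (1 + 1.9953 + 0.00029512) = 1/2.9956 = 0.3338
[CO2*] = α₀ × DIC = 0.3338 × 1.90 = 0.634 mmol/L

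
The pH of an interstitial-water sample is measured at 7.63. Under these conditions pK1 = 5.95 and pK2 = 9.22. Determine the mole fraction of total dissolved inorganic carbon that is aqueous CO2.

α₀ = 0.0200

α₀ = 1 / (1 + K1/[H⁺] + K1K2/[H⁺]²) = 1 / (1 + 10^+1.68 + 10^+0.09)
   = 1 / (1 + 47.863 + 1.2303) = 1/50.093 = 0.01996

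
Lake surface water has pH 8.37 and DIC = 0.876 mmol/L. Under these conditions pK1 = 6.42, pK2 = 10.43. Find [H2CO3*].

α₀ = 1 / (1 + K1/[H⁺] + K1K2/[H⁺]²) = 1 / (1 + 10^+1.95 + 10^-0.11)
   = 1 / (1 + 89.125 + 0.77625) = 1/90.901 = 0.01100
[CO2*] = α₀ × DIC = 0.01100 × 0.876 = 0.00964 mmol/L = 9.64 μmol/L

[CO2*] = 9.64 μmol/L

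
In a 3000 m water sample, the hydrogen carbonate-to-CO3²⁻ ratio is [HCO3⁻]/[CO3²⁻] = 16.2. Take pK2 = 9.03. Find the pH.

pH = 7.82

From K2 = [H⁺][CO3²⁻]/[HCO3⁻]:  pH = pK2 − log₁₀([HCO3⁻]/[CO3²⁻])
log₁₀(16.2) = +1.210
pH = 9.03 − (+1.210) = 7.82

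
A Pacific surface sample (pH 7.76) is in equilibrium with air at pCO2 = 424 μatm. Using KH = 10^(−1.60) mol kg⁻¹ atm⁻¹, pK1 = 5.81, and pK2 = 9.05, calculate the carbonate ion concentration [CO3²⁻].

[CO3²⁻] = 0.0487 mmol/kg

[CO2*] = KH · pCO2 = 10^(−1.60) × 424×10^-6 = 1.065×10^-5 mol/kg
α₀ = 1/(1 + K1/[H⁺] + K1K2/[H⁺]²) = 1/(1 + 10^+1.95 + 10^+0.66) = 0.01056
DIC = [CO2*]/α₀ = 1.065×10^-5 / 0.01056 = 1.009 mmol/kg
[CO3²⁻] = α₂·DIC; α₂ = 0.04827, so [CO3²⁻] = 0.04827 × 1.009 = 0.0487 mmol/kg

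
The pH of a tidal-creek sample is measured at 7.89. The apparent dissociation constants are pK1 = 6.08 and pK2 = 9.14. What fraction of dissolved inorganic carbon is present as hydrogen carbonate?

α₁ = 0.933

α₁ = 1 / (1 + [H⁺]/K1 + K2/[H⁺]) = 1 / (1 + 10^-1.81 + 10^-1.25)
   = 1 / (1 + 0.015488 + 0.056234) = 1/1.0717 = 0.9331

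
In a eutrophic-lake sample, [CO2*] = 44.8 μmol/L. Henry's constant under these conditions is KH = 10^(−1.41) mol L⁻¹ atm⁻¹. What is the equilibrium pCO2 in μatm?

pCO2 = 1150 μatm

KH = 10^(−1.41) = 3.890×10^-2 mol L⁻¹ atm⁻¹
pCO2 = [CO2*]/KH = 44.8×10^-6 / 3.890×10^-2 = 1.15×10^-3 atm = 1150 μatm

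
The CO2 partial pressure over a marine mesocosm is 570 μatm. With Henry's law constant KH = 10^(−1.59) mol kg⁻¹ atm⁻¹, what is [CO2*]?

KH = 10^(−1.59) = 2.570×10^-2 mol kg⁻¹ atm⁻¹
[CO2*] = KH · pCO2 = 2.570×10^-2 × 570×10^-6 atm = 1.47×10^-5 mol/kg

[CO2*] = 14.7 μmol/kg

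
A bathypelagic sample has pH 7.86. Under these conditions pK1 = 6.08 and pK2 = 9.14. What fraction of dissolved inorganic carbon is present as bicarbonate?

α₁ = 1 / (1 + [H⁺]/K1 + K2/[H⁺]) = 1 / (1 + 10^-1.78 + 10^-1.28)
   = 1 / (1 + 0.016596 + 0.052481) = 1/1.0691 = 0.9354

α₁ = 0.935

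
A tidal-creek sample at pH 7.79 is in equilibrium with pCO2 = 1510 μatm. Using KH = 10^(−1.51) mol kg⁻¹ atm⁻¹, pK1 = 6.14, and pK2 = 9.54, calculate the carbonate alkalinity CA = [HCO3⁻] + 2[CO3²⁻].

CA = 2.16 mmol/kg

[CO2*] = KH · pCO2 = 10^(−1.51) × 1510×10^-6 = 4.666×10^-5 mol/kg
α₀ = 1/(1 + K1/[H⁺] + K1K2/[H⁺]²) = 1/(1 + 10^+1.65 + 10^-0.10) = 0.02152
DIC = [CO2*]/α₀ = 4.666×10^-5 / 0.02152 = 2.168 mmol/kg
CA = (α₁ + 2α₂)·DIC = (0.9614 + 2×0.01710) × 2.168 = 2.16 mmol/kg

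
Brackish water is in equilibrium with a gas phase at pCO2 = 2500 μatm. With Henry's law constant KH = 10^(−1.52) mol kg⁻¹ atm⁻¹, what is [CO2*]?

KH = 10^(−1.52) = 3.020×10^-2 mol kg⁻¹ atm⁻¹
[CO2*] = KH · pCO2 = 3.020×10^-2 × 2500×10^-6 atm = 7.55×10^-5 mol/kg

[CO2*] = 75.5 μmol/kg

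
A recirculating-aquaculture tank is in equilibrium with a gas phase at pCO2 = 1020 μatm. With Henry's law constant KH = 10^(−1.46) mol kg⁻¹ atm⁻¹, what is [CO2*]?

[CO2*] = 35.4 μmol/kg

KH = 10^(−1.46) = 3.467×10^-2 mol kg⁻¹ atm⁻¹
[CO2*] = KH · pCO2 = 3.467×10^-2 × 1020×10^-6 atm = 3.54×10^-5 mol/kg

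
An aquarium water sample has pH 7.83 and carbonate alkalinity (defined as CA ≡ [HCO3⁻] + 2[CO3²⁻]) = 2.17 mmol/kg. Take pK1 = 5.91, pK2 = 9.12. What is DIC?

CA = [HCO3⁻] + 2[CO3²⁻] = (α₁ + 2α₂)·DIC
At pH 7.83: [H⁺]/K1 = 10^-1.92 = 0.012023, K2/[H⁺] = 10^-1.29 = 0.051286
α₁ = 1/(1 + 0.012023 + 0.051286) = 1/1.0633 = 0.9405; α₂ = α₁·K2/[H⁺] = 0.04823
α₁ + 2α₂ = 1.0369
DIC = CA / (α₁ + 2α₂) = 2.17 / 1.0369 = 2.09 mmol/kg

DIC = 2.09 mmol/kg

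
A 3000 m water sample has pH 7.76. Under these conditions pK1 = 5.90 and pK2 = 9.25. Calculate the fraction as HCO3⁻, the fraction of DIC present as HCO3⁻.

α₁ = 1 / (1 + [H⁺]/K1 + K2/[H⁺]) = 1 / (1 + 10^-1.86 + 10^-1.49)
   = 1 / (1 + 0.013804 + 0.032359) = 1/1.0462 = 0.9559

α₁ = 0.956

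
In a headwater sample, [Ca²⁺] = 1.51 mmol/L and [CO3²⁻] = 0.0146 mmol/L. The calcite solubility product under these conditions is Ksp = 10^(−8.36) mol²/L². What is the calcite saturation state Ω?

Ω = 5.05

Ksp = 10^(−8.36) = 4.365×10^-9
Ω = [Ca²⁺][CO3²⁻]/Ksp = (1.51×10^-3)(0.0146×10^-3) / 4.365×10^-9 = 5.05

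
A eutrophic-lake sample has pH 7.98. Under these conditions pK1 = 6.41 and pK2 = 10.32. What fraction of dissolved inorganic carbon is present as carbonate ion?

α₂ = 1 / (1 + [H⁺]/K2 + [H⁺]²/(K1K2)) = 1 / (1 + 10^+2.34 + 10^+0.77)
   = 1 / (1 + 218.78 + 5.8884) = 1/225.66 = 0.004431

α₂ = 0.00443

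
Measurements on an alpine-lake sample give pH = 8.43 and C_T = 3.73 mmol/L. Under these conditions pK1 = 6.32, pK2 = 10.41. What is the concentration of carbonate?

[CO3²⁻] = 0.0384 mmol/L

α₂ = 1 / (1 + [H⁺]/K2 + [H⁺]²/(K1K2)) = 1 / (1 + 10^+1.98 + 10^-0.13)
   = 1 / (1 + 95.499 + 0.74131) = 1/97.241 = 0.01028
[CO3²⁻] = α₂ × DIC = 0.01028 × 3.73 = 0.0384 mmol/L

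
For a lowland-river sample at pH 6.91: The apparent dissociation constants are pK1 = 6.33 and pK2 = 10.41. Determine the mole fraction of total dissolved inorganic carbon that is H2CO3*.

α₀ = 1 / (1 + K1/[H⁺] + K1K2/[H⁺]²) = 1 / (1 + 10^+0.58 + 10^-2.92)
   = 1 / (1 + 3.8019 + 0.0012023) = 1/4.8031 = 0.2082

α₀ = 0.208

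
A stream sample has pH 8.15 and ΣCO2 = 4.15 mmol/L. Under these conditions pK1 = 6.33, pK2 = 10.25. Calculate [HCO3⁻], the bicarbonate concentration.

α₁ = 1 / (1 + [H⁺]/K1 + K2/[H⁺]) = 1 / (1 + 10^-1.82 + 10^-2.10)
   = 1 / (1 + 0.015136 + 0.0079433) = 1/1.0231 = 0.9774
[HCO3⁻] = α₁ × DIC = 0.9774 × 4.15 = 4.06 mmol/L

[HCO3⁻] = 4.06 mmol/L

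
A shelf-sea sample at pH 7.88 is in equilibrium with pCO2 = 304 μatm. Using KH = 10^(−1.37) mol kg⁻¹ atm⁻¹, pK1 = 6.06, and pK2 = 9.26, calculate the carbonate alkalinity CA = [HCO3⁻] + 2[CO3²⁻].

[CO2*] = KH · pCO2 = 10^(−1.37) × 304×10^-6 = 1.297×10^-5 mol/kg
α₀ = 1/(1 + K1/[H⁺] + K1K2/[H⁺]²) = 1/(1 + 10^+1.82 + 10^+0.44) = 0.01432
DIC = [CO2*]/α₀ = 1.297×10^-5 / 0.01432 = 0.9055 mmol/kg
CA = (α₁ + 2α₂)·DIC = (0.9462 + 2×0.03945) × 0.9055 = 0.928 mmol/kg

CA = 0.928 mmol/kg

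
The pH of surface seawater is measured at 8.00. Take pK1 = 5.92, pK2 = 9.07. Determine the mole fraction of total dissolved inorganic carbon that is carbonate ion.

α₂ = 1 / (1 + [H⁺]/K2 + [H⁺]²/(K1K2)) = 1 / (1 + 10^+1.07 + 10^-1.01)
   = 1 / (1 + 11.749 + 0.097724) = 1/12.847 = 0.07784

α₂ = 0.0778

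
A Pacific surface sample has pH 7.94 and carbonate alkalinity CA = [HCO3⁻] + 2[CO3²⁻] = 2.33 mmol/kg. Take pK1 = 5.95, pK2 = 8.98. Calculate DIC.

CA = [HCO3⁻] + 2[CO3²⁻] = (α₁ + 2α₂)·DIC
At pH 7.94: [H⁺]/K1 = 10^-1.99 = 0.010233, K2/[H⁺] = 10^-1.04 = 0.091201
α₁ = 1/(1 + 0.010233 + 0.091201) = 1/1.1014 = 0.9079; α₂ = α₁·K2/[H⁺] = 0.08280
α₁ + 2α₂ = 1.0735
DIC = CA / (α₁ + 2α₂) = 2.33 / 1.0735 = 2.17 mmol/kg

DIC = 2.17 mmol/kg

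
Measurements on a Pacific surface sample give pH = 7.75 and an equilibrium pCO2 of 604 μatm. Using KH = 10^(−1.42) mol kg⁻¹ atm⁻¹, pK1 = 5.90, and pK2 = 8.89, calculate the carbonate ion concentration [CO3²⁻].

[CO2*] = KH · pCO2 = 10^(−1.42) × 604×10^-6 = 2.296×10^-5 mol/kg
α₀ = 1/(1 + K1/[H⁺] + K1K2/[H⁺]²) = 1/(1 + 10^+1.85 + 10^+0.71) = 0.01300
DIC = [CO2*]/α₀ = 2.296×10^-5 / 0.01300 = 1.766 mmol/kg
[CO3²⁻] = α₂·DIC; α₂ = 0.06667, so [CO3²⁻] = 0.06667 × 1.766 = 0.118 mmol/kg

[CO3²⁻] = 0.118 mmol/kg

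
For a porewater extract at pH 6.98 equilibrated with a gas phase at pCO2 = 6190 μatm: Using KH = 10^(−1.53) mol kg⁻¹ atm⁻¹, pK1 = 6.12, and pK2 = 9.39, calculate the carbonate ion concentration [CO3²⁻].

[CO2*] = KH · pCO2 = 10^(−1.53) × 6190×10^-6 = 1.827×10^-4 mol/kg
α₀ = 1/(1 + K1/[H⁺] + K1K2/[H⁺]²) = 1/(1 + 10^+0.86 + 10^-1.55) = 0.1209
DIC = [CO2*]/α₀ = 1.827×10^-4 / 0.1209 = 1.511 mmol/kg
[CO3²⁻] = α₂·DIC; α₂ = 0.003407, so [CO3²⁻] = 0.003407 × 1.511 = 0.00515 mmol/kg = 5.15 μmol/kg

[CO3²⁻] = 5.15 μmol/kg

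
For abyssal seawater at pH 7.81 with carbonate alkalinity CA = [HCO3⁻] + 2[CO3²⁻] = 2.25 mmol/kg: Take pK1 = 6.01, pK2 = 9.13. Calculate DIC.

CA = [HCO3⁻] + 2[CO3²⁻] = (α₁ + 2α₂)·DIC
At pH 7.81: [H⁺]/K1 = 10^-1.80 = 0.015849, K2/[H⁺] = 10^-1.32 = 0.047863
α₁ = 1/(1 + 0.015849 + 0.047863) = 1/1.0637 = 0.9401; α₂ = α₁·K2/[H⁺] = 0.04500
α₁ + 2α₂ = 1.0301
DIC = CA / (α₁ + 2α₂) = 2.25 / 1.0301 = 2.18 mmol/kg

DIC = 2.18 mmol/kg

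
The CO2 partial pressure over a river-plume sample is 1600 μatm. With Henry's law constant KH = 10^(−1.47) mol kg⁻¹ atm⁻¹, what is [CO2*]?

KH = 10^(−1.47) = 3.388×10^-2 mol kg⁻¹ atm⁻¹
[CO2*] = KH · pCO2 = 3.388×10^-2 × 1600×10^-6 atm = 5.42×10^-5 mol/kg

[CO2*] = 54.2 μmol/kg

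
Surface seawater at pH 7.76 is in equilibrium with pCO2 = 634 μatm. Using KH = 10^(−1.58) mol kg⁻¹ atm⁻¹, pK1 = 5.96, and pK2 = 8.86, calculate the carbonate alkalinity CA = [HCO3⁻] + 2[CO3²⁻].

[CO2*] = KH · pCO2 = 10^(−1.58) × 634×10^-6 = 1.668×10^-5 mol/kg
α₀ = 1/(1 + K1/[H⁺] + K1K2/[H⁺]²) = 1/(1 + 10^+1.80 + 10^+0.70) = 0.01447
DIC = [CO2*]/α₀ = 1.668×10^-5 / 0.01447 = 1.152 mmol/kg
CA = (α₁ + 2α₂)·DIC = (0.9130 + 2×0.07252) × 1.152 = 1.22 mmol/kg

CA = 1.22 mmol/kg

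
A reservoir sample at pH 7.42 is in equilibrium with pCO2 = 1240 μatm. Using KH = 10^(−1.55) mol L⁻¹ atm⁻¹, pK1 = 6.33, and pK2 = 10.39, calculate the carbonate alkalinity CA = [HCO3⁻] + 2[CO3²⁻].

[CO2*] = KH · pCO2 = 10^(−1.55) × 1240×10^-6 = 3.495×10^-5 mol/L
α₀ = 1/(1 + K1/[H⁺] + K1K2/[H⁺]²) = 1/(1 + 10^+1.09 + 10^-1.88) = 0.07510
DIC = [CO2*]/α₀ = 3.495×10^-5 / 0.07510 = 0.4654 mmol/L
CA = (α₁ + 2α₂)·DIC = (0.9239 + 2×0.0009900) × 0.4654 = 0.431 mmol/L

CA = 0.431 mmol/L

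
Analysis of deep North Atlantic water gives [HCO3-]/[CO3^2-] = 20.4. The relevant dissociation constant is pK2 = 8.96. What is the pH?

pH = 7.65

From K2 = [H⁺][CO3^2-]/[HCO3-]:  pH = pK2 − log₁₀([HCO3-]/[CO3^2-])
log₁₀(20.4) = +1.310
pH = 8.96 − (+1.310) = 7.65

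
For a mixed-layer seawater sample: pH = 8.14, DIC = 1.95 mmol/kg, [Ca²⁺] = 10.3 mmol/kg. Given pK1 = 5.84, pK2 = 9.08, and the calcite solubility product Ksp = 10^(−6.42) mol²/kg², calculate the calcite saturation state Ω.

α₂ = 1 / (1 + [H⁺]/K2 + [H⁺]²/(K1K2)) = 1 / (1 + 10^+0.94 + 10^-1.36)
   = 1 / (1 + 8.7096 + 0.043652) = 1/9.7533 = 0.1025
[CO3²⁻] = α₂ × DIC = 0.1025 × 1.95 = 0.1999 mmol/kg
Ksp = 10^(−6.42) = 3.802×10^-7
Ω = [Ca²⁺][CO3²⁻]/Ksp = (10.3×10^-3)(1.999×10^-4) / 3.802×10^-7 = 5.42

Ω = 5.42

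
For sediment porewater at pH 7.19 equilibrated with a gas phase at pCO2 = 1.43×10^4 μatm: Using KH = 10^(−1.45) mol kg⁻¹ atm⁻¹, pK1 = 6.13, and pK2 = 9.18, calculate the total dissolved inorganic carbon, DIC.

[CO2*] = KH · pCO2 = 10^(−1.45) × 1.43×10^4×10^-6 = 5.074×10^-4 mol/kg
α₀ = 1/(1 + K1/[H⁺] + K1K2/[H⁺]²) = 1/(1 + 10^+1.06 + 10^-0.93) = 0.07937
DIC = [CO2*]/α₀ = 5.074×10^-4 / 0.07937 = 6.39 mmol/kg

DIC = 6.39 mmol/kg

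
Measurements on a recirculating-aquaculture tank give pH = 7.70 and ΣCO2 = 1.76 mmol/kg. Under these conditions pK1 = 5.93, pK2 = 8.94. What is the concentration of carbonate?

[CO3²⁻] = 0.0943 mmol/kg

α₂ = 1 / (1 + [H⁺]/K2 + [H⁺]²/(K1K2)) = 1 / (1 + 10^+1.24 + 10^-0.53)
   = 1 / (1 + 17.378 + 0.29512) = 1/18.673 = 0.05355
[CO3²⁻] = α₂ × DIC = 0.05355 × 1.76 = 0.0943 mmol/kg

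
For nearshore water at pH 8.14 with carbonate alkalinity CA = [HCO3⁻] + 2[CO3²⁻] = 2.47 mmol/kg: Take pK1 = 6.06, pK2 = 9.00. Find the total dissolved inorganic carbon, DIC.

CA = [HCO3⁻] + 2[CO3²⁻] = (α₁ + 2α₂)·DIC
At pH 8.14: [H⁺]/K1 = 10^-2.08 = 0.0083176, K2/[H⁺] = 10^-0.86 = 0.13804
α₁ = 1/(1 + 0.0083176 + 0.13804) = 1/1.1464 = 0.8723; α₂ = α₁·K2/[H⁺] = 0.1204
α₁ + 2α₂ = 1.1132
DIC = CA / (α₁ + 2α₂) = 2.47 / 1.1132 = 2.22 mmol/kg

DIC = 2.22 mmol/kg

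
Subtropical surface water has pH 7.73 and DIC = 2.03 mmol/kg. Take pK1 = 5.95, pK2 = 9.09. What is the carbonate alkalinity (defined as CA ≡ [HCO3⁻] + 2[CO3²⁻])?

CA = [HCO3⁻] + 2[CO3²⁻] = (α₁ + 2α₂)·DIC
At pH 7.73: [H⁺]/K1 = 10^-1.78 = 0.016596, K2/[H⁺] = 10^-1.36 = 0.043652
α₁ = 1/(1 + 0.016596 + 0.043652) = 1/1.0602 = 0.9432; α₂ = α₁·K2/[H⁺] = 0.04117
α₁ + 2α₂ = 1.0255
CA = 1.0255 × 2.03 = 2.08 mmol/kg

CA = 2.08 mmol/kg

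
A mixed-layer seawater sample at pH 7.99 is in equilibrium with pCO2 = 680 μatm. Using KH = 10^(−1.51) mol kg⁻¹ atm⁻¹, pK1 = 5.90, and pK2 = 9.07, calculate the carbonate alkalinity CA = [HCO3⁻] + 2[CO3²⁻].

CA = 3.02 mmol/kg

[CO2*] = KH · pCO2 = 10^(−1.51) × 680×10^-6 = 2.101×10^-5 mol/kg
α₀ = 1/(1 + K1/[H⁺] + K1K2/[H⁺]²) = 1/(1 + 10^+2.09 + 10^+1.01) = 0.007448
DIC = [CO2*]/α₀ = 2.101×10^-5 / 0.007448 = 2.821 mmol/kg
CA = (α₁ + 2α₂)·DIC = (0.9163 + 2×0.07622) × 2.821 = 3.02 mmol/kg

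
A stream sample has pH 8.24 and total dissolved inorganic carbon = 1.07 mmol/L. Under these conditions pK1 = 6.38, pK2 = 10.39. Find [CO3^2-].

α₂ = 1 / (1 + [H⁺]/K2 + [H⁺]²/(K1K2)) = 1 / (1 + 10^+2.15 + 10^+0.29)
   = 1 / (1 + 141.25 + 1.9498) = 1/144.20 = 0.006935
[CO3²⁻] = α₂ × DIC = 0.006935 × 1.07 = 0.00742 mmol/L = 7.42 μmol/L

[CO3²⁻] = 7.42 μmol/L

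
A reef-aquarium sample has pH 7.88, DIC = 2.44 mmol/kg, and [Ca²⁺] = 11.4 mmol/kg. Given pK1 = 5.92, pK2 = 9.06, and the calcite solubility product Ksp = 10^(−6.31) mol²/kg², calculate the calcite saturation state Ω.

α₂ = 1 / (1 + [H⁺]/K2 + [H⁺]²/(K1K2)) = 1 / (1 + 10^+1.18 + 10^-0.78)
   = 1 / (1 + 15.136 + 0.16596) = 1/16.302 = 0.06134
[CO3²⁻] = α₂ × DIC = 0.06134 × 2.44 = 0.1497 mmol/kg
Ksp = 10^(−6.31) = 4.898×10^-7
Ω = [Ca²⁺][CO3²⁻]/Ksp = (11.4×10^-3)(1.497×10^-4) / 4.898×10^-7 = 3.48

Ω = 3.48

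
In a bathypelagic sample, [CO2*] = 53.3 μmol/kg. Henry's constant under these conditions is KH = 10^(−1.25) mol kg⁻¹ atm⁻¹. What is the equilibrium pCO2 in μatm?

KH = 10^(−1.25) = 5.623×10^-2 mol kg⁻¹ atm⁻¹
pCO2 = [CO2*]/KH = 53.3×10^-6 / 5.623×10^-2 = 9.48×10^-4 atm = 948 μatm

pCO2 = 948 μatm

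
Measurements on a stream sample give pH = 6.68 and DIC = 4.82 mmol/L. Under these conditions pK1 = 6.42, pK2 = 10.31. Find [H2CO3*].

α₀ = 1 / (1 + K1/[H⁺] + K1K2/[H⁺]²) = 1 / (1 + 10^+0.26 + 10^-3.37)
   = 1 / (1 + 1.8197 + 0.00042658) = 1/2.8201 = 0.3546
[CO2*] = α₀ × DIC = 0.3546 × 4.82 = 1.71 mmol/L

[CO2*] = 1.71 mmol/L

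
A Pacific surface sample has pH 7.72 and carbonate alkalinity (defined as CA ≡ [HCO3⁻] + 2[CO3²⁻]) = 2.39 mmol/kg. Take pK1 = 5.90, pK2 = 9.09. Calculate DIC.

CA = [HCO3⁻] + 2[CO3²⁻] = (α₁ + 2α₂)·DIC
At pH 7.72: [H⁺]/K1 = 10^-1.82 = 0.015136, K2/[H⁺] = 10^-1.37 = 0.042658
α₁ = 1/(1 + 0.015136 + 0.042658) = 1/1.0578 = 0.9454; α₂ = α₁·K2/[H⁺] = 0.04033
α₁ + 2α₂ = 1.0260
DIC = CA / (α₁ + 2α₂) = 2.39 / 1.0260 = 2.33 mmol/kg

DIC = 2.33 mmol/kg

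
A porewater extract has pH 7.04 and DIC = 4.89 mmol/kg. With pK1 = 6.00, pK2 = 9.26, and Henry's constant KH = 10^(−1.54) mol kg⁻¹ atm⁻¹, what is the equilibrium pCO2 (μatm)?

α₀ = 1 / (1 + K1/[H⁺] + K1K2/[H⁺]²) = 1 / (1 + 10^+1.04 + 10^-1.18)
   = 1 / (1 + 10.965 + 0.066069) = 1/12.031 = 0.08312
[CO2*] = α₀ × DIC = 0.08312 × 4.89 = 0.4065 mmol/kg
pCO2 = [CO2*]/KH = 4.065×10^-4 / 2.884×10^-2 = 1.41×10^4 μatm

pCO2 = 1.41×10^4 μatm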